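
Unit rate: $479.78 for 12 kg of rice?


Unit rate = total / quantity
= 479.78 / 12
= $39.98 per unit

$39.98 per unit


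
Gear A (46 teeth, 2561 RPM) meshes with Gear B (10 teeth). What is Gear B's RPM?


Gear ratio = 46:10 = 23:5
RPM_B = RPM_A × (teeth_A / teeth_B)
= 2561 × (46/10)
= 11780.6 RPM

11780.6 RPM


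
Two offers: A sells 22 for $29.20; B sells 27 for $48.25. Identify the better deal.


Deal A: $29.20/22 = $1.3273/unit
Deal B: $48.25/27 = $1.7870/unit
A is cheaper per unit
= Deal A

Deal A


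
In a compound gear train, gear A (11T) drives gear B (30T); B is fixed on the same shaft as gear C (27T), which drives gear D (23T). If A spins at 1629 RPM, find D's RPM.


Stage 1: RPM_B = RPM_A × t_A/t_B = 1629 × 11/30 = 17919/30 = 597.30
B and C share a shaft → RPM_C = RPM_B
Stage 2: RPM_D = RPM_C × t_C/t_D = RPM_A × (t_A×t_C)/(t_B×t_D)
Overall ratio = (11×27)/(30×23) = 297/690
RPM_D = 1629 × 297/690 = 483813/690
≈ 701.18 RPM

701.18 RPM


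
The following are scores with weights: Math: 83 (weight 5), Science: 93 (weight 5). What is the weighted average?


Numerator = 83×5 + 93×5
= 415 + 465
= 880
Total weight = 10
Weighted avg = 880/10
= 88.00

88.00


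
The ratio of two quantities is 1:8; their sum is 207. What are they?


Let A = 1k, B = 8k.
1k + 8k = 207
9k = 207 → k = 207/9 = 23
A = 1×23 = 23, B = 8×23 = 184
= A = 23, B = 184

A = 23, B = 184


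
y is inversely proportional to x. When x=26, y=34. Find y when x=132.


Inverse proportion: x × y = constant
k = 26 × 34 = 884
y₂ = k / 132 = 884 / 132
= 6.70

6.70


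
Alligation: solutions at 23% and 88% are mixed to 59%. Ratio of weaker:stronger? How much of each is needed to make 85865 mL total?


Let x parts of 23% mix with y parts of 88%.
23x + 88y = 59(x + y)
23x + 88y = 59x + 59y
x(23 - 59) = y(59 - 88)
x/y = (88 - 59)/(59 - 23) = 29/36
Simplify: 29:36
Total parts = 65; one part = 85865/65 = 1321.00 mL
23% solution: 29×1321.00 = 38309.00 mL
88% solution: 36×1321.00 = 47556.00 mL
= ratio 29:36; 38309.00 mL and 47556.00 mL

ratio 29:36; 38309.00 mL and 47556.00 mL


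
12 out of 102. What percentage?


Percentage = (part / whole) × 100
= (12 / 102) × 100
≈ 11.76%

11.76%


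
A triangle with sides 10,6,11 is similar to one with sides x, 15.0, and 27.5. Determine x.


Scale factor = 15.0/6 = 2.5
Missing side = 10 × 2.5
= 25.0

25.0


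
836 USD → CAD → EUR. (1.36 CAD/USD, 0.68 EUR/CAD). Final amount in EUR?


Step 1: 836 USD × 1.36 = 1136.96 CAD
Step 2: 1136.96 CAD × 0.68 = 773.13 EUR
Implied rate USD→EUR = 1.36 × 0.68 = 0.9248
= 773.13 EUR

773.13 EUR


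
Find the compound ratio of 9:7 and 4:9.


Compound ratio = (9×4) : (7×9)
= 36:63
GCD = 9
= 4:7

4:7


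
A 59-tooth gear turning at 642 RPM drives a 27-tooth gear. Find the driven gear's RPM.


Gear ratio = 59:27 = 59:27
RPM_B = RPM_A × (teeth_A / teeth_B)
= 642 × (59/27)
= 1402.9 RPM

1402.9 RPM


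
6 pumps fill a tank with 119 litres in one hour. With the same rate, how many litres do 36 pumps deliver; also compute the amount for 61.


Direct proportion: y/x = constant
k = 119/6 ≈ 19.8333
y at x=36: k × 36 = 119 × 36 / 6 = 4284/6 = 714.00
y at x=61: k × 61 = 119 × 61 / 6 = 7259/6 ≈ 1209.83
= 714.00 and 1209.83

714.00 and 1209.83


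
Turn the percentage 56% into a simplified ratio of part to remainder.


56% means 56 parts out of 100; remainder = 44
Part : remainder = 56:44
GCD = 4
= 14:11

14:11


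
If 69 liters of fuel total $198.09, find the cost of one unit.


Unit rate = total / quantity
= 198.09 / 69
= $2.87 per unit

$2.87 per unit


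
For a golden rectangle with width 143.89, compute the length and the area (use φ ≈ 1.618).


φ = (1 + √5) / 2 ≈ 1.618
Length = width × φ = 143.89 × 1.618 = 232.81402
≈ 232.81
Area = width × length = 143.89 × 232.81402 = 33499.6093378 ≈ 33499.61
= Length: 232.81, Area: 33499.61

Length: 232.81, Area: 33499.61


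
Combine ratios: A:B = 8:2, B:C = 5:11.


Match B: multiply A:B by 5 → 40:10
Multiply B:C by 2 → 10:22
Combined: 40:10:22
GCD = 2
= 20:5:11

20:5:11


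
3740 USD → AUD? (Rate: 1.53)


Amount × rate = 3740 × 1.53
= 5722.20 AUD

5722.20 AUD


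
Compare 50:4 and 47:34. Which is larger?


50/4 = 12.5000
47/34 = 1.3824
12.5000 > 1.3824, so 50:4 is greater
= 50:4

50:4


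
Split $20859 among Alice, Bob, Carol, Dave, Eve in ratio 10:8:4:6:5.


Total parts = 10 + 8 + 4 + 6 + 5 = 33
Alice: 20859 × 10/33 = 6320.91
Bob: 20859 × 8/33 = 5056.73
Carol: 20859 × 4/33 = 2528.36
Dave: 20859 × 6/33 = 3792.55
Eve: 20859 × 5/33 = 3160.45
= Alice: $6320.91, Bob: $5056.73, Carol: $2528.36, Dave: $3792.55, Eve: $3160.45

Alice: $6320.91, Bob: $5056.73, Carol: $2528.36, Dave: $3792.55, Eve: $3160.45


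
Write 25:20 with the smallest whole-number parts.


GCD(25, 20) = 5
25/5 : 20/5
= 5:4

5:4


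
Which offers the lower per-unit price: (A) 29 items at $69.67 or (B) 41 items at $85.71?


Deal A: $69.67/29 = $2.4024/unit
Deal B: $85.71/41 = $2.0905/unit
B is cheaper per unit
= Deal B

Deal B


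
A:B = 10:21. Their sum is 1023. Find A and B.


Let A = 10k, B = 21k.
10k + 21k = 1023
31k = 1023 → k = 1023/31 = 33
A = 10×33 = 330, B = 21×33 = 693
= A = 330, B = 693

A = 330, B = 693


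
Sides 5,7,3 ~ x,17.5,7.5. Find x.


Scale factor = 17.5/7 = 2.5
Missing side = 5 × 2.5
= 12.5

12.5


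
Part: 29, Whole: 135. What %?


Percentage = (part / whole) × 100
= (29 / 135) × 100
≈ 21.48%

21.48%


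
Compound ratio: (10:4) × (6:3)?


Compound ratio = (10×6) : (4×3)
= 60:12
GCD = 12
= 5:1

5:1


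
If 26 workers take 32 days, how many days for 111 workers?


Inverse proportion: x × y = constant
k = 26 × 32 = 832
y₂ = k / 111 = 832 / 111
= 7.50

7.50


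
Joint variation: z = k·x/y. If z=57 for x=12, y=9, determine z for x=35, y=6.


z = k·x/y
Solve for k using the known point: k = z·y/x = 57×9/12 = 513/12 = 42.7500
Now evaluate at x=35, y=6:
z = k × 35 / 6 = (513 × 35) / (12 × 6) = 17955/72
= 249.3750

249.3750


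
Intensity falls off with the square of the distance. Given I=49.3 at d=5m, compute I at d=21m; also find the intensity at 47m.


I₁d₁² = I₂d₂²
I at 21m = 49.3 × (5/21)² = 49.3 × 25/441 = 1232.5/441 ≈ 2.7948
I at 47m = 49.3 × (5/47)² = 49.3 × 25/2209 = 1232.5/2209 ≈ 0.5579
= 2.7948 and 0.5579

2.7948 and 0.5579


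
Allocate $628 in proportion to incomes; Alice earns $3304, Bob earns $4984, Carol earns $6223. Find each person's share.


Total income = 3304 + 4984 + 6223 = $14511
Alice: $628 × 3304/14511 = $142.99
Bob: $628 × 4984/14511 = $215.70
Carol: $628 × 6223/14511 = $269.32
= Alice: $142.99, Bob: $215.70, Carol: $269.32

Alice: $142.99, Bob: $215.70, Carol: $269.32


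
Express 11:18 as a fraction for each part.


Total parts = 11 + 18 = 29
First part: 11/29 = 11/29
Second part: 18/29 = 18/29
= 11/29 and 18/29

11/29 and 18/29


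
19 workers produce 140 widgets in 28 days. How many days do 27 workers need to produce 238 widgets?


Days ∝ work / workers, so d₂ = d₁ × (m₁/m₂) × (w₂/w₁)
Workers factor (inverse): 19/27 ≈ 0.7037
Work factor (direct): 238/140 = 1.7000
d₂ = 28 × 19/27 × 238/140 = (28 × 19 × 238) / (27 × 140) = 126616/3780
≈ 33.50 days

33.50 days


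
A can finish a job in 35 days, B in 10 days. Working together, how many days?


Rate of A = 1/35 per day
Rate of B = 1/10 per day
Combined rate = 1/35 + 1/10 = 45/350 ≈ 0.1286 per day
Days = 1 / combined rate = 350/45
≈ 7.78 days

7.78 days


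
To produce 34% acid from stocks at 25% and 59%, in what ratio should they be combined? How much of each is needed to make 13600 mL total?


Let x parts of 25% mix with y parts of 59%.
25x + 59y = 34(x + y)
25x + 59y = 34x + 34y
x(25 - 34) = y(34 - 59)
x/y = (59 - 34)/(34 - 25) = 25/9
Simplify: 25:9
Total parts = 34; one part = 13600/34 = 400.00 mL
25% solution: 25×400.00 = 10000.00 mL
59% solution: 9×400.00 = 3600.00 mL
= ratio 25:9; 10000.00 mL and 3600.00 mL

ratio 25:9; 10000.00 mL and 3600.00 mL


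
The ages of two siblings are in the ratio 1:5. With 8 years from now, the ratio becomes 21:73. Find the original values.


Let A = 1k, B = 5k.
(1k + 8) / (5k + 8) = 21/73
Cross-multiply: 73(1k + 8) = 21(5k + 8)
73k + 584 = 105k + 168
73k - 105k = 168 - 584
-32k = -416
k = -416/-32 = 13
A = 1×13 = 13, B = 5×13 = 65
= A = 13, B = 65

A = 13, B = 65


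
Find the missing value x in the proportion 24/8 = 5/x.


Cross multiply: 24 × x = 8 × 5
24x = 40
x = 40 / 24
= 1.67

1.67


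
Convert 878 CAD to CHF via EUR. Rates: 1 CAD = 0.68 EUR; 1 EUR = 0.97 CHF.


Step 1: 878 CAD × 0.68 = 597.04 EUR
Step 2: 597.04 EUR × 0.97 = 579.13 CHF
Implied rate CAD→CHF = 0.68 × 0.97 = 0.6596
= 579.13 CHF

579.13 CHF


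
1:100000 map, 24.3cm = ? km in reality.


Real distance = map distance × scale
= 24.3cm × 100000
= 2430000 cm = 24300.0 m
= 24.300 km

24.300 km


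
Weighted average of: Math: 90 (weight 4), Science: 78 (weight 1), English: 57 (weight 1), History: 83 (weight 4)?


Numerator = 90×4 + 78×1 + 57×1 + 83×4
= 360 + 78 + 57 + 332
= 827
Total weight = 10
Weighted avg = 827/10
= 82.70

82.70


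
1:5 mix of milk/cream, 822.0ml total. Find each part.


Total parts = 1 + 5 = 6
milk: 822.0 × 1/6 = 137.0ml
cream: 822.0 × 5/6 = 685.0ml
= 137.0ml and 685.0ml

137.0ml and 685.0ml


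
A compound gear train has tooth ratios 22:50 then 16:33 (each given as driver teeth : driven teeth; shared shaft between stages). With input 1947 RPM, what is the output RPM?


Stage 1: RPM_B = RPM_A × t_A/t_B = 1947 × 22/50 = 42834/50 = 856.68
B and C share a shaft → RPM_C = RPM_B
Stage 2: RPM_D = RPM_C × t_C/t_D = RPM_A × (t_A×t_C)/(t_B×t_D)
Overall ratio = (22×16)/(50×33) = 352/1650
RPM_D = 1947 × 352/1650 = 685344/1650
= 415.36 RPM

415.36 RPM


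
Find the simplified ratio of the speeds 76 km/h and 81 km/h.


Ratio = 76:81
GCD = 1
Simplified = 76:81
Time ratio (same distance) = 81:76
Speed ratio = 76:81

76:81


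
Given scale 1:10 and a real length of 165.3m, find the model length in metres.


Model size = real / scale
= 165.3 / 10
= 16.5300 m

16.5300 m


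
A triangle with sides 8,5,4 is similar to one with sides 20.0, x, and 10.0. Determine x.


Scale factor = 20.0/8 = 2.5
Missing side = 5 × 2.5
= 12.5

12.5


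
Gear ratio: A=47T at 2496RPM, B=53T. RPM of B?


Gear ratio = 47:53 = 47:53
RPM_B = RPM_A × (teeth_A / teeth_B)
= 2496 × (47/53)
= 2213.4 RPM

2213.4 RPM


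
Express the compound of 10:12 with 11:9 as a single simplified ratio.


Compound ratio = (10×11) : (12×9)
= 110:108
GCD = 2
= 55:54

55:54


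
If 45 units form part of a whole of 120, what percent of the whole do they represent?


Percentage = (part / whole) × 100
= (45 / 120) × 100
= 37.50%

37.50%


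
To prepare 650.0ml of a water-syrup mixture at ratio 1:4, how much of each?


Total parts = 1 + 4 = 5
water: 650.0 × 1/5 = 130.0ml
syrup: 650.0 × 4/5 = 520.0ml
= 130.0ml and 520.0ml

130.0ml and 520.0ml


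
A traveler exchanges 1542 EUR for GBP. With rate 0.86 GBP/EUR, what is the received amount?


Amount × rate = 1542 × 0.86
= 1326.12 GBP

1326.12 GBP


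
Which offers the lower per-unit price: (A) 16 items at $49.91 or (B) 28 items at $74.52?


Deal A: $49.91/16 = $3.1194/unit
Deal B: $74.52/28 = $2.6614/unit
B is cheaper per unit
= Deal B

Deal B


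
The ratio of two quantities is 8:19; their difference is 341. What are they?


Let A = 8k, B = 19k.
19k - 8k = 341
11k = 341 → k = 341/11 = 31
A = 8×31 = 248, B = 19×31 = 589
= A = 248, B = 589

A = 248, B = 589


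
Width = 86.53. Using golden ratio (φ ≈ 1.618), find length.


φ = (1 + √5) / 2 ≈ 1.618
Length = width × φ = 86.53 × 1.618 = 140.00554
≈ 140.01

140.01


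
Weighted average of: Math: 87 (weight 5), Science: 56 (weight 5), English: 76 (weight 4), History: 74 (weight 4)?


Numerator = 87×5 + 56×5 + 76×4 + 74×4
= 435 + 280 + 304 + 296
= 1315
Total weight = 18
Weighted avg = 1315/18
= 73.06

73.06


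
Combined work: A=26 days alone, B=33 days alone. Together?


Rate of A = 1/26 per day
Rate of B = 1/33 per day
Combined rate = 1/26 + 1/33 = 59/858 ≈ 0.0688 per day
Days = 1 / combined rate = 858/59
≈ 14.54 days

14.54 days


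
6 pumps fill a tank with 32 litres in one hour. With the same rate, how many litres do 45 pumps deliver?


Direct proportion: y/x = constant
k = 32/6 ≈ 5.3333
y₂ = k × 45 = 32 × 45 / 6 = 1440/6
= 240.00

240.00


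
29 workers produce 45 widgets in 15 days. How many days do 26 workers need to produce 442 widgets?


Days ∝ work / workers, so d₂ = d₁ × (m₁/m₂) × (w₂/w₁)
Workers factor (inverse): 29/26 ≈ 1.1154
Work factor (direct): 442/45 ≈ 9.8222
d₂ = 15 × 29/26 × 442/45 = (15 × 29 × 442) / (26 × 45) = 192270/1170
≈ 164.33 days

164.33 days


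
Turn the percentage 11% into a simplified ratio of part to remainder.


11% means 11 parts out of 100; remainder = 89
Part : remainder = 11:89
GCD = 1
= 11:89

11:89


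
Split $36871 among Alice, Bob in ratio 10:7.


Total parts = 10 + 7 = 17
Alice: 36871 × 10/17 = 21688.82
Bob: 36871 × 7/17 = 15182.18
= Alice: $21688.82, Bob: $15182.18

Alice: $21688.82, Bob: $15182.18


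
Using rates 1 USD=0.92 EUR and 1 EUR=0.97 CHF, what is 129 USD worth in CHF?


Step 1: 129 USD × 0.92 = 118.68 EUR
Step 2: 118.68 EUR × 0.97 = 115.12 CHF
Implied rate USD→CHF = 0.92 × 0.97 = 0.8924
= 115.12 CHF

115.12 CHF


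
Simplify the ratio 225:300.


GCD(225, 300) = 75
225/75 : 300/75
= 3:4

3:4


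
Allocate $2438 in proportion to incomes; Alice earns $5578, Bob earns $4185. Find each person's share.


Total income = 5578 + 4185 = $9763
Alice: $2438 × 5578/9763 = $1392.93
Bob: $2438 × 4185/9763 = $1045.07
= Alice: $1392.93, Bob: $1045.07

Alice: $1392.93, Bob: $1045.07


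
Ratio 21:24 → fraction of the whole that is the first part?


Total parts = 21 + 24 = 45
First part: 21/45 = 7/15
= 7/15

7/15


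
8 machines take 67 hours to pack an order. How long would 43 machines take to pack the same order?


Inverse proportion: x × y = constant
k = 8 × 67 = 536
y₂ = k / 43 = 536 / 43
= 12.47

12.47


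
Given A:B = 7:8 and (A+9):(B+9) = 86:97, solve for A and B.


Let A = 7k, B = 8k.
(7k + 9) / (8k + 9) = 86/97
Cross-multiply: 97(7k + 9) = 86(8k + 9)
679k + 873 = 688k + 774
679k - 688k = 774 - 873
-9k = -99
k = -99/-9 = 11
A = 7×11 = 77, B = 8×11 = 88
= A = 77, B = 88

A = 77, B = 88


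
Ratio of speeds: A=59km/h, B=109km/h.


Ratio = 59:109
GCD = 1
Simplified = 59:109
Time ratio (same distance) = 109:59
Speed ratio = 59:109

59:109


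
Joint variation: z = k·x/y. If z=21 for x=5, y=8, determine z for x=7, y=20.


z = k·x/y
Solve for k using the known point: k = z·y/x = 21×8/5 = 168/5 = 33.6000
Now evaluate at x=7, y=20:
z = k × 7 / 20 = (168 × 7) / (5 × 20) = 1176/100
= 11.7600

11.7600


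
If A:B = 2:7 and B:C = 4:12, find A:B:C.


Match B: multiply A:B by 4 → 8:28
Multiply B:C by 7 → 28:84
Combined: 8:28:84
GCD = 4
= 2:7:21

2:7:21


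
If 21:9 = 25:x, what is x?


Cross multiply: 21 × x = 9 × 25
21x = 225
x = 225 / 21
= 10.71

10.71


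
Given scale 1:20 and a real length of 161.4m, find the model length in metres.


Model size = real / scale
= 161.4 / 20
= 8.0700 m

8.0700 m


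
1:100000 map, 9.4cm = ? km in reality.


Real distance = map distance × scale
= 9.4cm × 100000
= 940000 cm = 9400.0 m
= 9.400 km

9.400 km


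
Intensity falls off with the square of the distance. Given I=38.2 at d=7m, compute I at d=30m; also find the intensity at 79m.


I₁d₁² = I₂d₂²
I at 30m = 38.2 × (7/30)² = 38.2 × 49/900 = 1871.8/900 ≈ 2.0798
I at 79m = 38.2 × (7/79)² = 38.2 × 49/6241 = 1871.8/6241 ≈ 0.2999
= 2.0798 and 0.2999

2.0798 and 0.2999


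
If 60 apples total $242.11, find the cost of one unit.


Unit rate = total / quantity
= 242.11 / 60
= $4.04 per unit

$4.04 per unit


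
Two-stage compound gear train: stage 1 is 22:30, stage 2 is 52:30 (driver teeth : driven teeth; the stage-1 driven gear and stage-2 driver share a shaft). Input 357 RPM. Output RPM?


Stage 1: RPM_B = RPM_A × t_A/t_B = 357 × 22/30 = 7854/30 = 261.80
B and C share a shaft → RPM_C = RPM_B
Stage 2: RPM_D = RPM_C × t_C/t_D = RPM_A × (t_A×t_C)/(t_B×t_D)
Overall ratio = (22×52)/(30×30) = 1144/900
RPM_D = 357 × 1144/900 = 408408/900
≈ 453.79 RPM

453.79 RPM


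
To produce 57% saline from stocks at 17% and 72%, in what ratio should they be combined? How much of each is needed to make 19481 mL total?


Let x parts of 17% mix with y parts of 72%.
17x + 72y = 57(x + y)
17x + 72y = 57x + 57y
x(17 - 57) = y(57 - 72)
x/y = (72 - 57)/(57 - 17) = 15/40
Simplify: 3:8
Total parts = 11; one part = 19481/11 = 1771.00 mL
17% solution: 3×1771.00 = 5313.00 mL
72% solution: 8×1771.00 = 14168.00 mL
= ratio 3:8; 5313.00 mL and 14168.00 mL

ratio 3:8; 5313.00 mL and 14168.00 mL


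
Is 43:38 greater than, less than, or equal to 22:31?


43/38 = 1.1316
22/31 = 0.7097
1.1316 > 0.7097, so 43:38 is greater
= greater than

greater than


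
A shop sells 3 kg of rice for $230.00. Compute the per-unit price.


Unit rate = total / quantity
= 230.00 / 3
= $76.67 per unit

$76.67 per unit


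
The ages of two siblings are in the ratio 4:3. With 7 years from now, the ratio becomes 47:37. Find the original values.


Let A = 4k, B = 3k.
(4k + 7) / (3k + 7) = 47/37
Cross-multiply: 37(4k + 7) = 47(3k + 7)
148k + 259 = 141k + 329
148k - 141k = 329 - 259
7k = 70
k = 70/7 = 10
A = 4×10 = 40, B = 3×10 = 30
= A = 40, B = 30

A = 40, B = 30


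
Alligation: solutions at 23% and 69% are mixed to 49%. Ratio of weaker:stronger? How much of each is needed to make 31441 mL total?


Let x parts of 23% mix with y parts of 69%.
23x + 69y = 49(x + y)
23x + 69y = 49x + 49y
x(23 - 49) = y(49 - 69)
x/y = (69 - 49)/(49 - 23) = 20/26
Simplify: 10:13
Total parts = 23; one part = 31441/23 = 1367.00 mL
23% solution: 10×1367.00 = 13670.00 mL
69% solution: 13×1367.00 = 17771.00 mL
= ratio 10:13; 13670.00 mL and 17771.00 mL

ratio 10:13; 13670.00 mL and 17771.00 mL


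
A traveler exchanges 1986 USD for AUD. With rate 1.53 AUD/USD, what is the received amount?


Amount × rate = 1986 × 1.53
= 3038.58 AUD

3038.58 AUD


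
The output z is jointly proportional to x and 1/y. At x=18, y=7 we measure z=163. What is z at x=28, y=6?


z = k·x/y
Solve for k using the known point: k = z·y/x = 163×7/18 = 1141/18 ≈ 63.3889
Now evaluate at x=28, y=6:
z = k × 28 / 6 = (1141 × 28) / (18 × 6) = 31948/108
≈ 295.8148

295.8148


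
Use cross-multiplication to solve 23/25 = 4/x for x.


Cross multiply: 23 × x = 25 × 4
23x = 100
x = 100 / 23
= 4.35

4.35


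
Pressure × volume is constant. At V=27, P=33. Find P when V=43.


Inverse proportion: x × y = constant
k = 27 × 33 = 891
y₂ = k / 43 = 891 / 43
= 20.72

20.72


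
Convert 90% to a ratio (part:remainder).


90% means 90 parts out of 100; remainder = 10
Part : remainder = 90:10
GCD = 10
= 9:1

9:1


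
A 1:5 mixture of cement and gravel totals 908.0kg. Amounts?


Total parts = 1 + 5 = 6
cement: 908.0 × 1/6 = 151.3kg
gravel: 908.0 × 5/6 = 756.7kg
= 151.3kg and 756.7kg

151.3kg and 756.7kg


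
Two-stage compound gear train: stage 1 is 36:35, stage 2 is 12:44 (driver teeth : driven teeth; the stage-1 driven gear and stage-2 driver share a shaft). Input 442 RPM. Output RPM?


Stage 1: RPM_B = RPM_A × t_A/t_B = 442 × 36/35 = 15912/35 ≈ 454.63
B and C share a shaft → RPM_C = RPM_B
Stage 2: RPM_D = RPM_C × t_C/t_D = RPM_A × (t_A×t_C)/(t_B×t_D)
Overall ratio = (36×12)/(35×44) = 432/1540
RPM_D = 442 × 432/1540 = 190944/1540
≈ 123.99 RPM

123.99 RPM


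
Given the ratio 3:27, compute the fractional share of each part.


Total parts = 3 + 27 = 30
First part: 3/30 = 1/10
Second part: 27/30 = 9/10
= 1/10 and 9/10

1/10 and 9/10


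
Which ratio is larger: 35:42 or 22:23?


35/42 = 0.8333
22/23 = 0.9565
0.8333 < 0.9565, so 35:42 is less
= 22:23

22:23


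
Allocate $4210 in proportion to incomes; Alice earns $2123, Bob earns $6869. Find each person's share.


Total income = 2123 + 6869 = $8992
Alice: $4210 × 2123/8992 = $993.98
Bob: $4210 × 6869/8992 = $3216.02
= Alice: $993.98, Bob: $3216.02

Alice: $993.98, Bob: $3216.02


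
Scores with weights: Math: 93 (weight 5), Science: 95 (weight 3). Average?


Numerator = 93×5 + 95×3
= 465 + 285
= 750
Total weight = 8
Weighted avg = 750/8
= 93.75

93.75


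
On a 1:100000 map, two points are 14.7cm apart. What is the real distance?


Real distance = map distance × scale
= 14.7cm × 100000
= 1470000 cm = 14700.0 m
= 14.700 km

14.700 km


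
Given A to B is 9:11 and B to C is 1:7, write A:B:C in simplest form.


Match B: multiply A:B by 1 → 9:11
Multiply B:C by 11 → 11:77
Combined: 9:11:77
GCD = 1
= 9:11:77

9:11:77


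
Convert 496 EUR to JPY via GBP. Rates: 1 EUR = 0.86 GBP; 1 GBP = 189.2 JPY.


Step 1: 496 EUR × 0.86 = 426.56 GBP
Step 2: 426.56 GBP × 189.2 = 80705.15 JPY
Implied rate EUR→JPY = 0.86 × 189.2 = 162.7120
= 80705.15 JPY

80705.15 JPY


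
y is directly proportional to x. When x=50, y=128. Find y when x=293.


Direct proportion: y/x = constant
k = 128/50 = 2.5600
y₂ = k × 293 = 128 × 293 / 50 = 37504/50
= 750.08

750.08


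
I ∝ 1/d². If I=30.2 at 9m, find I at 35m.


I₁d₁² = I₂d₂²
I₂ = I₁ × (d₁/d₂)²
= 30.2 × (9/35)²
= 30.2 × 81/1225
= 2446.2/1225
≈ 1.9969

1.9969


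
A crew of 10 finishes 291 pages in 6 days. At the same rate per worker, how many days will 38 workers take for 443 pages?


Days ∝ work / workers, so d₂ = d₁ × (m₁/m₂) × (w₂/w₁)
Workers factor (inverse): 10/38 ≈ 0.2632
Work factor (direct): 443/291 ≈ 1.5223
d₂ = 6 × 10/38 × 443/291 = (6 × 10 × 443) / (38 × 291) = 26580/11058
≈ 2.40 days

2.40 days


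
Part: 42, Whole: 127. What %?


Percentage = (part / whole) × 100
= (42 / 127) × 100
≈ 33.07%

33.07%


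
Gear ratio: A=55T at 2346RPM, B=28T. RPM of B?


Gear ratio = 55:28 = 55:28
RPM_B = RPM_A × (teeth_A / teeth_B)
= 2346 × (55/28)
= 4608.2 RPM

4608.2 RPM


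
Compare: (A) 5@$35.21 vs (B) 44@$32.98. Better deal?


Deal A: $35.21/5 = $7.0420/unit
Deal B: $32.98/44 = $0.7495/unit
B is cheaper per unit
= Deal B

Deal B


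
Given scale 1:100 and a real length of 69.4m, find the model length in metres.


Model size = real / scale
= 69.4 / 100
= 0.6940 m

0.6940 m


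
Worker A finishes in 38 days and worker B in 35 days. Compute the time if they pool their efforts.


Rate of A = 1/38 per day
Rate of B = 1/35 per day
Combined rate = 1/38 + 1/35 = 73/1330 ≈ 0.0549 per day
Days = 1 / combined rate = 1330/73
≈ 18.22 days

18.22 days


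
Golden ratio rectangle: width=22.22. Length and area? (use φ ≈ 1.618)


φ = (1 + √5) / 2 ≈ 1.618
Length = width × φ = 22.22 × 1.618 = 35.95196
≈ 35.95
Area = width × length = 22.22 × 35.95196 = 798.8525512 ≈ 798.85
= Length: 35.95, Area: 798.85

Length: 35.95, Area: 798.85


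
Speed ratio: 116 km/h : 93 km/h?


Ratio = 116:93
GCD = 1
Simplified = 116:93
Time ratio (same distance) = 93:116
Speed ratio = 116:93

116:93


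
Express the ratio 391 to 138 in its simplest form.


GCD(391, 138) = 23
391/23 : 138/23
= 17:6

17:6


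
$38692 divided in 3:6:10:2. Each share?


Total parts = 3 + 6 + 10 + 2 = 21
Part 1: 38692 × 3/21 = 5527.43
Part 2: 38692 × 6/21 = 11054.86
Part 3: 38692 × 10/21 = 18424.76
Part 4: 38692 × 2/21 = 3684.95
= Part 1: $5527.43, Part 2: $11054.86, Part 3: $18424.76, Part 4: $3684.95

Part 1: $5527.43, Part 2: $11054.86, Part 3: $18424.76, Part 4: $3684.95


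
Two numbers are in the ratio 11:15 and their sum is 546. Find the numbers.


Let A = 11k, B = 15k.
11k + 15k = 546
26k = 546 → k = 546/26 = 21
A = 11×21 = 231, B = 15×21 = 315
= A = 231, B = 315

A = 231, B = 315


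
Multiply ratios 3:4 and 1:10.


Compound ratio = (3×1) : (4×10)
= 3:40
GCD = 1
= 3:40

3:40


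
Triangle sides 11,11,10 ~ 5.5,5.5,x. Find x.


Scale factor = 5.5/11 = 0.5
Missing side = 10 × 0.5
= 5.0

5.0


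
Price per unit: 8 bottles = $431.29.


Unit rate = total / quantity
= 431.29 / 8
= $53.91 per unit

$53.91 per unit


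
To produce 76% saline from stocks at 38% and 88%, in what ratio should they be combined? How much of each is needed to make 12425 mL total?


Let x parts of 38% mix with y parts of 88%.
38x + 88y = 76(x + y)
38x + 88y = 76x + 76y
x(38 - 76) = y(76 - 88)
x/y = (88 - 76)/(76 - 38) = 12/38
Simplify: 6:19
Total parts = 25; one part = 12425/25 = 497.00 mL
38% solution: 6×497.00 = 2982.00 mL
88% solution: 19×497.00 = 9443.00 mL
= ratio 6:19; 2982.00 mL and 9443.00 mL

ratio 6:19; 2982.00 mL and 9443.00 mL


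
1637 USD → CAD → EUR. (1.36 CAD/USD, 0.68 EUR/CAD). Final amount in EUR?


Step 1: 1637 USD × 1.36 = 2226.32 CAD
Step 2: 2226.32 CAD × 0.68 = 1513.90 EUR
Implied rate USD→EUR = 1.36 × 0.68 = 0.9248
= 1513.90 EUR

1513.90 EUR


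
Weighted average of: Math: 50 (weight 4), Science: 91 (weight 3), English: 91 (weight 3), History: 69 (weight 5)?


Numerator = 50×4 + 91×3 + 91×3 + 69×5
= 200 + 273 + 273 + 345
= 1091
Total weight = 15
Weighted avg = 1091/15
= 72.73

72.73


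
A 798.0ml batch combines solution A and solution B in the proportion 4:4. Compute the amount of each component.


Total parts = 4 + 4 = 8
solution A: 798.0 × 4/8 = 399.0ml
solution B: 798.0 × 4/8 = 399.0ml
= 399.0ml and 399.0ml

399.0ml and 399.0ml


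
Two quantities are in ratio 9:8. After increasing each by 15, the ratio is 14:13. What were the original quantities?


Let A = 9k, B = 8k.
(9k + 15) / (8k + 15) = 14/13
Cross-multiply: 13(9k + 15) = 14(8k + 15)
117k + 195 = 112k + 210
117k - 112k = 210 - 195
5k = 15
k = 15/5 = 3
A = 9×3 = 27, B = 8×3 = 24
= A = 27, B = 24

A = 27, B = 24


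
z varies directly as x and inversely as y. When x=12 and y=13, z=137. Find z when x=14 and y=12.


z = k·x/y
Solve for k using the known point: k = z·y/x = 137×13/12 = 1781/12 ≈ 148.4167
Now evaluate at x=14, y=12:
z = k × 14 / 12 = (1781 × 14) / (12 × 12) = 24934/144
≈ 173.1528

173.1528


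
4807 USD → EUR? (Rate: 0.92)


Amount × rate = 4807 × 0.92
= 4422.44 EUR

4422.44 EUR


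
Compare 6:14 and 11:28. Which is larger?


6/14 = 0.4286
11/28 = 0.3929
0.4286 > 0.3929, so 6:14 is greater
= 6:14

6:14


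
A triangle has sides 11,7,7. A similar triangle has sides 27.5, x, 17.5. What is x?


Scale factor = 27.5/11 = 2.5
Missing side = 7 × 2.5
= 17.5

17.5


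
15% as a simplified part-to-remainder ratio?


15% means 15 parts out of 100; remainder = 85
Part : remainder = 15:85
GCD = 5
= 3:17

3:17


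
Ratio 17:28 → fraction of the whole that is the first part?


Total parts = 17 + 28 = 45
First part: 17/45 = 17/45
= 17/45

17/45


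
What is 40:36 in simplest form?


GCD(40, 36) = 4
40/4 : 36/4
= 10:9

10:9


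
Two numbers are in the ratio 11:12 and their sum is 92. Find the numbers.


Let A = 11k, B = 12k.
11k + 12k = 92
23k = 92 → k = 92/23 = 4
A = 11×4 = 44, B = 12×4 = 48
= A = 44, B = 48

A = 44, B = 48


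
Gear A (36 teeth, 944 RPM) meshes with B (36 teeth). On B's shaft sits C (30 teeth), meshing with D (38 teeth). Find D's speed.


Stage 1: RPM_B = RPM_A × t_A/t_B = 944 × 36/36 = 33984/36 = 944.00
B and C share a shaft → RPM_C = RPM_B
Stage 2: RPM_D = RPM_C × t_C/t_D = RPM_A × (t_A×t_C)/(t_B×t_D)
Overall ratio = (36×30)/(36×38) = 1080/1368
RPM_D = 944 × 1080/1368 = 1019520/1368
≈ 745.26 RPM

745.26 RPM


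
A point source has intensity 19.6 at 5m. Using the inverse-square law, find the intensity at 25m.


I₁d₁² = I₂d₂²
I₂ = I₁ × (d₁/d₂)²
= 19.6 × (5/25)²
= 19.6 × 25/625
= 490/625
= 0.7840

0.7840


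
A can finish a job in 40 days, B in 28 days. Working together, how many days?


Rate of A = 1/40 per day
Rate of B = 1/28 per day
Combined rate = 1/40 + 1/28 = 68/1120 ≈ 0.0607 per day
Days = 1 / combined rate = 1120/68
≈ 16.47 days

16.47 days


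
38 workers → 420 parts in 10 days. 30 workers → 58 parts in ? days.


Days ∝ work / workers, so d₂ = d₁ × (m₁/m₂) × (w₂/w₁)
Workers factor (inverse): 38/30 ≈ 1.2667
Work factor (direct): 58/420 ≈ 0.1381
d₂ = 10 × 38/30 × 58/420 = (10 × 38 × 58) / (30 × 420) = 22040/12600
≈ 1.75 days

1.75 days


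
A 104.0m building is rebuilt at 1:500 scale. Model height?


Model size = real / scale
= 104.0 / 500
= 0.2080 m

0.2080 m


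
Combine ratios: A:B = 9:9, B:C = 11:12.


Match B: multiply A:B by 11 → 99:99
Multiply B:C by 9 → 99:108
Combined: 99:99:108
GCD = 9
= 11:11:12

11:11:12


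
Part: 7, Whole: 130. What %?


Percentage = (part / whole) × 100
= (7 / 130) × 100
≈ 5.38%

5.38%


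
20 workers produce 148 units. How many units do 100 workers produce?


Direct proportion: y/x = constant
k = 148/20 = 7.4000
y₂ = k × 100 = 148 × 100 / 20 = 14800/20
= 740.00

740.00


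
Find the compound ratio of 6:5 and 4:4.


Compound ratio = (6×4) : (5×4)
= 24:20
GCD = 4
= 6:5

6:5


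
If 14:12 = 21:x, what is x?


Cross multiply: 14 × x = 12 × 21
14x = 252
x = 252 / 14
= 18.00

18.00


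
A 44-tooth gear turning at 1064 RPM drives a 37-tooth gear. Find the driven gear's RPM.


Gear ratio = 44:37 = 44:37
RPM_B = RPM_A × (teeth_A / teeth_B)
= 1064 × (44/37)
= 1265.3 RPM

1265.3 RPM


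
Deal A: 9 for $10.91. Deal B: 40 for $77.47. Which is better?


Deal A: $10.91/9 = $1.2122/unit
Deal B: $77.47/40 = $1.9368/unit
A is cheaper per unit
= Deal A

Deal A


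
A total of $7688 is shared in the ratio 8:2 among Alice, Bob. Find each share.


Total parts = 8 + 2 = 10
Alice: 7688 × 8/10 = 6150.40
Bob: 7688 × 2/10 = 1537.60
= Alice: $6150.40, Bob: $1537.60

Alice: $6150.40, Bob: $1537.60


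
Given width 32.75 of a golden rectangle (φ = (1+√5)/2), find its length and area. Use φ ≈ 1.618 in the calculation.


φ = (1 + √5) / 2 ≈ 1.618
Length = width × φ = 32.75 × 1.618 = 52.9895
≈ 52.99
Area = width × length = 32.75 × 52.9895 = 1735.406125 ≈ 1735.41
= Length: 52.99, Area: 1735.41

Length: 52.99, Area: 1735.41


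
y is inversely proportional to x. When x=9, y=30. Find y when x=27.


Inverse proportion: x × y = constant
k = 9 × 30 = 270
y₂ = k / 27 = 270 / 27
= 10.00

10.00


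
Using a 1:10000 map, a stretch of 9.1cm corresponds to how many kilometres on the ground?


Real distance = map distance × scale
= 9.1cm × 10000
= 91000 cm = 910.0 m
= 0.910 km

0.910 km


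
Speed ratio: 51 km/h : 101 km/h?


Ratio = 51:101
GCD = 1
Simplified = 51:101
Time ratio (same distance) = 101:51
Speed ratio = 51:101

51:101


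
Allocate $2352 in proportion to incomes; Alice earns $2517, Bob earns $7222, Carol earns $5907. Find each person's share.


Total income = 2517 + 7222 + 5907 = $15646
Alice: $2352 × 2517/15646 = $378.37
Bob: $2352 × 7222/15646 = $1085.65
Carol: $2352 × 5907/15646 = $887.98
= Alice: $378.37, Bob: $1085.65, Carol: $887.98

Alice: $378.37, Bob: $1085.65, Carol: $887.98


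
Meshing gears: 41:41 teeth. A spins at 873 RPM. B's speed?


Gear ratio = 41:41 = 1:1
RPM_B = RPM_A × (teeth_A / teeth_B)
= 873 × (41/41)
= 873.0 RPM

873.0 RPM


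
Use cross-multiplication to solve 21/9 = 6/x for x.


Cross multiply: 21 × x = 9 × 6
21x = 54
x = 54 / 21
= 2.57

2.57


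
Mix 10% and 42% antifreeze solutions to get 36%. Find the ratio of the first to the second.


Let x parts of 10% mix with y parts of 42%.
10x + 42y = 36(x + y)
10x + 42y = 36x + 36y
x(10 - 36) = y(36 - 42)
x/y = (42 - 36)/(36 - 10) = 6/26
Simplify: 3:13
= 3:13

3:13


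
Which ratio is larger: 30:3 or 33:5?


30/3 = 10.0000
33/5 = 6.6000
10.0000 > 6.6000, so 30:3 is greater
= 30:3

30:3


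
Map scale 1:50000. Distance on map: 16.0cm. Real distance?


Real distance = map distance × scale
= 16.0cm × 50000
= 800000 cm = 8000.0 m
= 8.000 km

8.000 km


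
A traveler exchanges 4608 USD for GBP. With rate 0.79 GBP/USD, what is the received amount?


Amount × rate = 4608 × 0.79
= 3640.32 GBP

3640.32 GBP


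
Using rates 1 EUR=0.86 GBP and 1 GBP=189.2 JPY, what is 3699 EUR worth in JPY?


Step 1: 3699 EUR × 0.86 = 3181.14 GBP
Step 2: 3181.14 GBP × 189.2 = 601871.69 JPY
Implied rate EUR→JPY = 0.86 × 189.2 = 162.7120
= 601871.69 JPY

601871.69 JPY


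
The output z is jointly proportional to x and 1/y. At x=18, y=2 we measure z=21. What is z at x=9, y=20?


z = k·x/y
Solve for k using the known point: k = z·y/x = 21×2/18 = 42/18 ≈ 2.3333
Now evaluate at x=9, y=20:
z = k × 9 / 20 = (42 × 9) / (18 × 20) = 378/360
= 1.0500

1.0500


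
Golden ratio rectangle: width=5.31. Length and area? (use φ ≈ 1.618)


φ = (1 + √5) / 2 ≈ 1.618
Length = width × φ = 5.31 × 1.618 = 8.59158
≈ 8.59
Area = width × length = 5.31 × 8.59158 = 45.6212898 ≈ 45.62
= Length: 8.59, Area: 45.62

Length: 8.59, Area: 45.62


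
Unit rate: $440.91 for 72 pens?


Unit rate = total / quantity
= 440.91 / 72
= $6.12 per unit

$6.12 per unit


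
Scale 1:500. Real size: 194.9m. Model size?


Model size = real / scale
= 194.9 / 500
= 0.3898 m

0.3898 m


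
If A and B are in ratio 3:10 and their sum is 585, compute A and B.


Let A = 3k, B = 10k.
3k + 10k = 585
13k = 585 → k = 585/13 = 45
A = 3×45 = 135, B = 10×45 = 450
= A = 135, B = 450

A = 135, B = 450


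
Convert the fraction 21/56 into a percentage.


Percentage = (part / whole) × 100
= (21 / 56) × 100
= 37.50%

37.50%


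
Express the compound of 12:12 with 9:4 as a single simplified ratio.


Compound ratio = (12×9) : (12×4)
= 108:48
GCD = 12
= 9:4

9:4


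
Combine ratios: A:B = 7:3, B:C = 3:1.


Match B: multiply A:B by 3 → 21:9
Multiply B:C by 3 → 9:3
Combined: 21:9:3
GCD = 3
= 7:3:1

7:3:1


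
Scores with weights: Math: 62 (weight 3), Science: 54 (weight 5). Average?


Numerator = 62×3 + 54×5
= 186 + 270
= 456
Total weight = 8
Weighted avg = 456/8
= 57.00

57.00


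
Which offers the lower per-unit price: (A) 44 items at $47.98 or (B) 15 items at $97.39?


Deal A: $47.98/44 = $1.0905/unit
Deal B: $97.39/15 = $6.4927/unit
A is cheaper per unit
= Deal A

Deal A


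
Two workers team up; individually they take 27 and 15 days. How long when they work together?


Rate of A = 1/27 per day
Rate of B = 1/15 per day
Combined rate = 1/27 + 1/15 = 42/405 ≈ 0.1037 per day
Days = 1 / combined rate = 405/42
≈ 9.64 days

9.64 days


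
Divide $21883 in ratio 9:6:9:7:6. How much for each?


Total parts = 9 + 6 + 9 + 7 + 6 = 37
Part 1: 21883 × 9/37 = 5322.89
Part 2: 21883 × 6/37 = 3548.59
Part 3: 21883 × 9/37 = 5322.89
Part 4: 21883 × 7/37 = 4140.03
Part 5: 21883 × 6/37 = 3548.59
= Part 1: $5322.89, Part 2: $3548.59, Part 3: $5322.89, Part 4: $4140.03, Part 5: $3548.59

Part 1: $5322.89, Part 2: $3548.59, Part 3: $5322.89, Part 4: $4140.03, Part 5: $3548.59


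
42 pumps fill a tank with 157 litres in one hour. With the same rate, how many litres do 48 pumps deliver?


Direct proportion: y/x = constant
k = 157/42 ≈ 3.7381
y₂ = k × 48 = 157 × 48 / 42 = 7536/42
≈ 179.43

179.43


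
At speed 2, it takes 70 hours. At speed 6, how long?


Inverse proportion: x × y = constant
k = 2 × 70 = 140
y₂ = k / 6 = 140 / 6
= 23.33

23.33


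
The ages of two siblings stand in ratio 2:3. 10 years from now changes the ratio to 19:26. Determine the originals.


Let A = 2k, B = 3k.
(2k + 10) / (3k + 10) = 19/26
Cross-multiply: 26(2k + 10) = 19(3k + 10)
52k + 260 = 57k + 190
52k - 57k = 190 - 260
-5k = -70
k = -70/-5 = 14
A = 2×14 = 28, B = 3×14 = 42
= A = 28, B = 42

A = 28, B = 42


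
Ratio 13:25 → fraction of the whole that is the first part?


Total parts = 13 + 25 = 38
First part: 13/38 = 13/38
= 13/38

13/38


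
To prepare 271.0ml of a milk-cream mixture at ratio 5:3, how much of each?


Total parts = 5 + 3 = 8
milk: 271.0 × 5/8 = 169.4ml
cream: 271.0 × 3/8 = 101.6ml
= 169.4ml and 101.6ml

169.4ml and 101.6ml


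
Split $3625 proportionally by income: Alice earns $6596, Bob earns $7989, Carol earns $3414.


Total income = 6596 + 7989 + 3414 = $17999
Alice: $3625 × 6596/17999 = $1328.43
Bob: $3625 × 7989/17999 = $1608.99
Carol: $3625 × 3414/17999 = $687.58
= Alice: $1328.43, Bob: $1608.99, Carol: $687.58

Alice: $1328.43, Bob: $1608.99, Carol: $687.58


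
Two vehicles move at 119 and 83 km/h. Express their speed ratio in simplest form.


Ratio = 119:83
GCD = 1
Simplified = 119:83
Time ratio (same distance) = 83:119
Speed ratio = 119:83

119:83


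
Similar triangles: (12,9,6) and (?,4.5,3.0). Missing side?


Scale factor = 4.5/9 = 0.5
Missing side = 12 × 0.5
= 6.0

6.0


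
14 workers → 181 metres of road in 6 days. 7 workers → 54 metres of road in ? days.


Days ∝ work / workers, so d₂ = d₁ × (m₁/m₂) × (w₂/w₁)
Workers factor (inverse): 14/7 = 2.0000
Work factor (direct): 54/181 ≈ 0.2983
d₂ = 6 × 14/7 × 54/181 = (6 × 14 × 54) / (7 × 181) = 4536/1267
≈ 3.58 days

3.58 days


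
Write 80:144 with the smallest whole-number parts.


GCD(80, 144) = 16
80/16 : 144/16
= 5:9

5:9


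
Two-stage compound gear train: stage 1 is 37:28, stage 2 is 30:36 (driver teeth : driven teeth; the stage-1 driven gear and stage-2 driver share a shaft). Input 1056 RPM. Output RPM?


Stage 1: RPM_B = RPM_A × t_A/t_B = 1056 × 37/28 = 39072/28 ≈ 1395.43
B and C share a shaft → RPM_C = RPM_B
Stage 2: RPM_D = RPM_C × t_C/t_D = RPM_A × (t_A×t_C)/(t_B×t_D)
Overall ratio = (37×30)/(28×36) = 1110/1008
RPM_D = 1056 × 1110/1008 = 1172160/1008
≈ 1162.86 RPM

1162.86 RPM


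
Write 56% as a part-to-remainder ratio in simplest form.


56% means 56 parts out of 100; remainder = 44
Part : remainder = 56:44
GCD = 4
= 14:11

14:11


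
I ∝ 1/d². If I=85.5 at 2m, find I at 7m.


I₁d₁² = I₂d₂²
I₂ = I₁ × (d₁/d₂)²
= 85.5 × (2/7)²
= 85.5 × 4/49
= 342/49
≈ 6.9796

6.9796


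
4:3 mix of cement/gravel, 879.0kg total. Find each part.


Total parts = 4 + 3 = 7
cement: 879.0 × 4/7 = 502.3kg
gravel: 879.0 × 3/7 = 376.7kg
= 502.3kg and 376.7kg

502.3kg and 376.7kg


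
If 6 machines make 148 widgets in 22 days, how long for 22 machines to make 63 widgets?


Days ∝ work / workers, so d₂ = d₁ × (m₁/m₂) × (w₂/w₁)
Workers factor (inverse): 6/22 ≈ 0.2727
Work factor (direct): 63/148 ≈ 0.4257
d₂ = 22 × 6/22 × 63/148 = (22 × 6 × 63) / (22 × 148) = 8316/3256
≈ 2.55 days

2.55 days


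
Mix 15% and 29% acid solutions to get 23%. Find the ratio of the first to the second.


Let x parts of 15% mix with y parts of 29%.
15x + 29y = 23(x + y)
15x + 29y = 23x + 23y
x(15 - 23) = y(23 - 29)
x/y = (29 - 23)/(23 - 15) = 6/8
Simplify: 3:4
= 3:4

3:4


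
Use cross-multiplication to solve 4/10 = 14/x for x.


Cross multiply: 4 × x = 10 × 14
4x = 140
x = 140 / 4
= 35.00

35.00


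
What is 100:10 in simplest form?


GCD(100, 10) = 10
100/10 : 10/10
= 10:1

10:1


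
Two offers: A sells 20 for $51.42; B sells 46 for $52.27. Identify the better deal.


Deal A: $51.42/20 = $2.5710/unit
Deal B: $52.27/46 = $1.1363/unit
B is cheaper per unit
= Deal B

Deal B
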